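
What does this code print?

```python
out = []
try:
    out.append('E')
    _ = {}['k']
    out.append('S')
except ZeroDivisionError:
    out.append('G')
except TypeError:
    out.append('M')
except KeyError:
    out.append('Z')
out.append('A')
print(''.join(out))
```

Execution trace: 'E' (try body) → 'Z' (except KeyError) → 'A' (after the try/except). Output: EZA

Answer: EZA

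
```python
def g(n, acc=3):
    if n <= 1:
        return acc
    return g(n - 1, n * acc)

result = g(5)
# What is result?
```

Accumulator trace (n, acc): (5, 3) -> (4, 15) -> (3, 60) -> (2, 180) -> (1, 360) -> return 360

Answer: 360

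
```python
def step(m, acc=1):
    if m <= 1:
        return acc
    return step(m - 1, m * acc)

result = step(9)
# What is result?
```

Accumulator trace (n, acc): (9, 1) -> (8, 9) -> (7, 72) -> (6, 504) -> (5, 3024) -> (4, 15120) -> (3, 60480) -> (2, 181440) -> (1, 362880) -> return 362880

Answer: 362880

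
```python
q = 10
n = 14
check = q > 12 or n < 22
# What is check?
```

Trace:
`q = 10` → q = 10
`n = 14` → n = 14
`check = q > 12 or n < 22` → check = True
So check = True

Answer: True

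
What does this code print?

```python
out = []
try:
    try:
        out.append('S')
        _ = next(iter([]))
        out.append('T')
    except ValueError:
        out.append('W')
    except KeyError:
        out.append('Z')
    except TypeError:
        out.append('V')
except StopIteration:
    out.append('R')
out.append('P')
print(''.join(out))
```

Execution trace: 'S' (inner try body) → 'R' (outer except StopIteration) → 'P' (after the try/except). Output: SRP

Answer: SRP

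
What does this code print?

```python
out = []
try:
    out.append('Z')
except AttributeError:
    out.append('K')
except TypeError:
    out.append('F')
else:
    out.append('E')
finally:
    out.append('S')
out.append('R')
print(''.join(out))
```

Execution trace: 'Z' (try body, no exception) → 'E' (else) → 'S' (finally) → 'R' (after the try/except). Output: ZESR

Answer: ZESR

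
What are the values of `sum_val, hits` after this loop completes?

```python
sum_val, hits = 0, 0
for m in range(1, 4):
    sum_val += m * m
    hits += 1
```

Sum of squares and count
`sum_val, hits` takes the values: (0, 0) → (1, 0) → (1, 1) → (5, 1) → (5, 2) → (14, 2) → (14, 3)

Answer: 14, 3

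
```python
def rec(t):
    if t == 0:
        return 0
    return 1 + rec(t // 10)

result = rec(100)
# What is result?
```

Count of digits of 100: 3

Answer: 3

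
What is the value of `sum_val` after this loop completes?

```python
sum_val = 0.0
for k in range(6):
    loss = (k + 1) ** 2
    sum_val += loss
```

Sum of squared losses 1² + 2² + ... + 6²
`sum_val` takes the values: 0.0 → 1.0 → 5.0 → 14.0 → 30.0 → 55.0 → 91.0

Answer: 91.0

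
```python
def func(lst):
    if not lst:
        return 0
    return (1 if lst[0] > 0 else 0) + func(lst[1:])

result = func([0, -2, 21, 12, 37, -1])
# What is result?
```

Count of positive elements in [0, -2, 21, 12, 37, -1] = 3

Answer: 3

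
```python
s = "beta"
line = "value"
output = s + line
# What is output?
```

Trace:
`s = "beta"` → s = 'beta'
`line = "value"` → line = 'value'
`output = s + line` → output = 'betavalue'
So output = 'betavalue'

Answer: 'betavalue'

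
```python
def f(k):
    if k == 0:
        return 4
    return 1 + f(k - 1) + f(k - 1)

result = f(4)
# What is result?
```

f(k) = 1 + 2·f(k-1), f(0)=4. Closed form: (4+1)·2^4 - 1 = 79.

Answer: 79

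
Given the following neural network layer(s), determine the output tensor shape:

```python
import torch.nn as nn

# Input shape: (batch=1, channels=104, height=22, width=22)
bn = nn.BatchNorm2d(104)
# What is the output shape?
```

Input: (1, 104, 22, 22) -> Output: (1, 104, 22, 22)

Answer: (1, 104, 22, 22)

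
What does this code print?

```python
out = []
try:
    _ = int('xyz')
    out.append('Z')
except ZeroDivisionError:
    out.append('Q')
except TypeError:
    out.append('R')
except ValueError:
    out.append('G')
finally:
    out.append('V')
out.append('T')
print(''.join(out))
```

Execution trace: 'G' (except ValueError) → 'V' (finally) → 'T' (after the try/except). Output: GVT

Answer: GVT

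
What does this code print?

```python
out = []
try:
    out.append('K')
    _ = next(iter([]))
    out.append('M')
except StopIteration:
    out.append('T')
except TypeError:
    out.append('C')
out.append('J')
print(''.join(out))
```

Execution trace: 'K' (try body) → 'T' (except StopIteration) → 'J' (after the try/except). Output: KTJ

Answer: KTJ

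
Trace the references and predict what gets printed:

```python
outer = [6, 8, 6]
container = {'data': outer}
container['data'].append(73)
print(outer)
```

Key concept: dict holds reference to list.
Step by step:
`outer = [6, 8, 6]` → outer = [6, 8, 6]
`container = {'data': outer}` → container = {'data': [6, 8, 6]}
`container['data'].append(73)` → outer = [6, 8, 6, 73]; container = {'data': [6, 8, 6, 73]}
`print(outer)` → prints [6, 8, 6, 73]

Answer: [6, 8, 6, 73]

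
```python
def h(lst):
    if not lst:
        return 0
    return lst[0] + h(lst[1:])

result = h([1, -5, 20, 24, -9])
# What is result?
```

1 + (-5) + 20 + 24 + (-9) + 0 = 31

Answer: 31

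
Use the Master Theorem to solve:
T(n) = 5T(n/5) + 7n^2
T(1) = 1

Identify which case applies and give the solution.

a=5, b=5, f(n)=7n^2. log_5(5) = 1. Since c=2 > 1 and the regularity condition holds (5(n/5)^2 = (5/5^2)n^2 with 5/5^2 < 1), Case 3 applies: T(n) = Θ(f(n)) = O(n^2).

Answer: O(n^2) - Case 3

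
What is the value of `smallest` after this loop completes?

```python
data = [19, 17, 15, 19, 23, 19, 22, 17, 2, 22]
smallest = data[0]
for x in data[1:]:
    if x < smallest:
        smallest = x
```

Minimum of [19, 17, 15, 19, 23, 19, 22, 17, 2, 22]
`smallest` takes the values: 19 → 17 → 15 → 2

Answer: 2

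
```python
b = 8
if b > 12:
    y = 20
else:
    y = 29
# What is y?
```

Trace:
`b = 8` → b = 8
`if b > 12: ...` → b > 12 is False, take else branch → y = 29
So y = 29

Answer: 29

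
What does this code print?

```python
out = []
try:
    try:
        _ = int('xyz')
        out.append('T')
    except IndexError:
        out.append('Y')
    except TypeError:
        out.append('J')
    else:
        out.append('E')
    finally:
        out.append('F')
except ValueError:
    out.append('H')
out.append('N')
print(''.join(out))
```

Execution trace: 'F' (finally) → 'H' (outer except ValueError) → 'N' (after the try/except). Output: FHN

Answer: FHN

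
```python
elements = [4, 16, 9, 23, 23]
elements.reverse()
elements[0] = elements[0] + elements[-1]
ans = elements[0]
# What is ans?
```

Trace:
`elements = [4, 16, 9, 23, 23]` → elements = [4, 16, 9, 23, 23]
`elements.reverse()` → elements = [23, 23, 9, 16, 4]
`elements[0] = elements[0] + elements[-1]` → elements = [27, 23, 9, 16, 4]
`ans = elements[0]` → ans = 27
So ans = 27

Answer: 27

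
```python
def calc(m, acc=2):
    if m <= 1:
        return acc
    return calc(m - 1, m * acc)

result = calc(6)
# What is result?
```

Accumulator trace (n, acc): (6, 2) -> (5, 12) -> (4, 60) -> (3, 240) -> (2, 720) -> (1, 1440) -> return 1440

Answer: 1440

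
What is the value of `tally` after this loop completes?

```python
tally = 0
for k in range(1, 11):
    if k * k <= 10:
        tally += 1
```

Count numbers where k² ≤ 10
`tally` takes the values: 0 → 1 → 2 → 3

Answer: 3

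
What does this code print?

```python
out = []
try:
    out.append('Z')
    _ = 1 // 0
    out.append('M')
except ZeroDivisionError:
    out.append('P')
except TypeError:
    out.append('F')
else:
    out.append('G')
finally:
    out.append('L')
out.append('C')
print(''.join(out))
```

Execution trace: 'Z' (try body) → 'P' (except ZeroDivisionError) → 'L' (finally) → 'C' (after the try/except). Output: ZPLC

Answer: ZPLC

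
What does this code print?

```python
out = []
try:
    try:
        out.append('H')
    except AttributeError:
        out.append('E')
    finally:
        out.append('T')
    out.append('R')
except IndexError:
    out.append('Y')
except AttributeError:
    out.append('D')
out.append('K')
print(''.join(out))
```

Execution trace: 'H' (inner try body, no exception) → 'T' (inner finally) → 'R' (try body, no exception) → 'K' (after the try/except). Output: HTRK

Answer: HTRK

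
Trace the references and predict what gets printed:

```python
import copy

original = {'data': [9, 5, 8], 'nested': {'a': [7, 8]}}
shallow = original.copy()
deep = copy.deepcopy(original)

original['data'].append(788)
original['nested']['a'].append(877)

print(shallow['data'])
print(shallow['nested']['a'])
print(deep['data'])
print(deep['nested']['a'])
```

Key concept: comparing shallow vs deep copy.
Step by step:
`original = {'data': [9, 5, 8], 'nested': {'a': [7, 8]}}` → original = {'data': [9, 5, 8], 'nested': {'a': [7, 8]}}
`shallow = original.copy()` → shallow = {'data': [9, 5, 8], 'nested': {'a': [7, 8]}}
`deep = copy.deepcopy(original)` → deep = {'data': [9, 5, 8], 'nested': {'a': [7, 8]}}
`original['data'].append(788)` → original = {'data': [9, 5, 8, 788], 'nested': {'a': [7, 8]}}; shallow = {'data': [9, 5, 8, 788], 'nested': {'a': [7, 8]}}
`original['nested']['a'].append(877)` → original = {'data': [9, 5, 8, 788], 'nested': {'a': [7, 8, 877]}}; shallow = {'data': [9, 5, 8, 788], 'nested': {'a': [7, 8, 877]}}
`print(shallow['data'])` → prints [9, 5, 8, 788]
`print(shallow['nested']['a'])` → prints [7, 8, 877]
`print(deep['data'])` → prints [9, 5, 8]
`print(deep['nested']['a'])` → prints [7, 8]

Answer:
[9, 5, 8, 788]
[7, 8, 877]
[9, 5, 8]
[7, 8]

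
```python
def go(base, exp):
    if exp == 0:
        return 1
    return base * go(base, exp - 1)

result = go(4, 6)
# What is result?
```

go(4, 6) = 4 * 4 * 4 * 4 * 4 * 4 = 4096

Answer: 4096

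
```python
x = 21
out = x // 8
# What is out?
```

Trace:
`x = 21` → x = 21
`out = x // 8` → out = 2
So out = 2

Answer: 2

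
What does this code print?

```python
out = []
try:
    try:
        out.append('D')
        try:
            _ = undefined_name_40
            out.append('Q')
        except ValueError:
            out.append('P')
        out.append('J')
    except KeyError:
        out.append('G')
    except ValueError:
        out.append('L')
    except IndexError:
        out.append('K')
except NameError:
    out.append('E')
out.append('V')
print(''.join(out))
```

Execution trace: 'D' (try body) → 'E' (outer except NameError) → 'V' (after the try/except). Output: DEV

Answer: DEV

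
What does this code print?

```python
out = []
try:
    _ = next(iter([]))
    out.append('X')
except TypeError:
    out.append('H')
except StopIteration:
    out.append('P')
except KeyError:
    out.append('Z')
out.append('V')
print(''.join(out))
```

Execution trace: 'P' (except StopIteration) → 'V' (after the try/except). Output: PV

Answer: PV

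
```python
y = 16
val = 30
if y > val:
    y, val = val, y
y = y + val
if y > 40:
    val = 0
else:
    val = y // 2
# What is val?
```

Trace:
`y = 16` → y = 16
`val = 30` → val = 30
`if y > val: ...` → y > val is False → no variable changes
`y = y + val` → y = 46
`if y > 40: ...` → y > 40 is True → val = 0
So val = 0

Answer: 0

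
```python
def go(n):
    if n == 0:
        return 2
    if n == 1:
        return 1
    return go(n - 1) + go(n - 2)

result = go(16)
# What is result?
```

Build up from base cases: go(0)=2, go(1)=1, go(2)=3, go(3)=4, go(4)=7, go(5)=11, go(6)=18, ..., go(16)=2207

Answer: 2207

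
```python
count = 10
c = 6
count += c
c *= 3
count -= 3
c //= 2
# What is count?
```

Trace:
`count = 10` → count = 10
`c = 6` → c = 6
`count += c` → count = 16
`c *= 3` → c = 18
`count -= 3` → count = 13
`c //= 2` → c = 9
So count = 13

Answer: 13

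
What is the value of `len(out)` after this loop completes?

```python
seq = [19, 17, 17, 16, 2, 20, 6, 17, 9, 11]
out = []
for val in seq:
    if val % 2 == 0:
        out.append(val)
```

Count even numbers in [19, 17, 17, 16, 2, 20, 6, 17, 9, 11]
`out` takes the values: [] → [16] → [16, 2] → [16, 2, 20] → [16, 2, 20, 6]
So `len(out)` = 4

Answer: 4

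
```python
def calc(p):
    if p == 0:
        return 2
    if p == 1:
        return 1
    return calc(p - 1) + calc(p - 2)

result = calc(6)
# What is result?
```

Build up from base cases: calc(0)=2, calc(1)=1, calc(2)=3, calc(3)=4, calc(4)=7, calc(5)=11, calc(6)=18

Answer: 18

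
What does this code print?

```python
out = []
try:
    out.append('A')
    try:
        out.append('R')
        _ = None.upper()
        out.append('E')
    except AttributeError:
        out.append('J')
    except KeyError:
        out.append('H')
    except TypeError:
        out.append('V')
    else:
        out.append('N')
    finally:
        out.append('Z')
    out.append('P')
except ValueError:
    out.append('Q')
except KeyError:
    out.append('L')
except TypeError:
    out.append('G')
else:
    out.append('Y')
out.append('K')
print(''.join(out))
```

Execution trace: 'A' (try body) → 'R' (inner try body) → 'J' (inner except AttributeError) → 'Z' (inner finally) → 'P' (try body, no exception) → 'Y' (else) → 'K' (after the try/except). Output: ARJZPYK

Answer: ARJZPYK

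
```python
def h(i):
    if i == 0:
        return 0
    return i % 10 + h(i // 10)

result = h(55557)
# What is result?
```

Sum of digits of 55557: 7 + 5 + 5 + 5 + 5 = 27

Answer: 27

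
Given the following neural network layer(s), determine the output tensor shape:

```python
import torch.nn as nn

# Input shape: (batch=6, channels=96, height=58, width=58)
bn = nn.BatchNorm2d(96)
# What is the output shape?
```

Input: (6, 96, 58, 58) -> Output: (6, 96, 58, 58)

Answer: (6, 96, 58, 58)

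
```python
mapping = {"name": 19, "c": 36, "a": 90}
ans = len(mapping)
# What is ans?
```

Trace:
`mapping = {"name": 19, "c": 36, "a": 90}` → mapping = {'name': 19, 'c': 36, 'a': 90}
`ans = len(mapping)` → ans = 3
So ans = 3

Answer: 3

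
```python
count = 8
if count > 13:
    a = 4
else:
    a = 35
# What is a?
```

Trace:
`count = 8` → count = 8
`if count > 13: ...` → count > 13 is False, take else branch → a = 35
So a = 35

Answer: 35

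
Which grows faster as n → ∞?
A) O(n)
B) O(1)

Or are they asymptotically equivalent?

O(n) vs O(1): Higher order terms dominate.

Answer: A) O(n) grows faster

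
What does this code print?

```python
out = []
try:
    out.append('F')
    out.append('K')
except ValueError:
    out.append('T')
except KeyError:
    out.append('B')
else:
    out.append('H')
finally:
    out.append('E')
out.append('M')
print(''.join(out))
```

Execution trace: 'F' (try body) → 'K' (try body, no exception) → 'H' (else) → 'E' (finally) → 'M' (after the try/except). Output: FKHEM

Answer: FKHEM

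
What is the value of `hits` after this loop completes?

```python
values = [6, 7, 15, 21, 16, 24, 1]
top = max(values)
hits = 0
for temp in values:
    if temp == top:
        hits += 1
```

Count of max value 24 in [6, 7, 15, 21, 16, 24, 1]
`hits` takes the values: 0 → 1

Answer: 1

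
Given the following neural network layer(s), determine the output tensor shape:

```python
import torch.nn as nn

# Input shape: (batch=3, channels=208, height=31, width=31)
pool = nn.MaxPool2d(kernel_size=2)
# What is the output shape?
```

Input: (3, 208, 31, 31) -> Output: (3, 208, 15, 15)

Answer: (3, 208, 15, 15)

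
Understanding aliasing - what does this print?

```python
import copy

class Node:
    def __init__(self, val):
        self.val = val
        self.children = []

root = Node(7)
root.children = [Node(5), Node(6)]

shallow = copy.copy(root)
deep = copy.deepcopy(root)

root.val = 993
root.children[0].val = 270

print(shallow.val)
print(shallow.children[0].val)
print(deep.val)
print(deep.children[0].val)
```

Key concept: deep copy with custom objects.
Step by step:
`root = Node(7)` → root = Node(val=7, children=[])
`root.children = [Node(5), Node(6)]` → root = Node(val=7, children=[Node(val=5, children=[]), Node(val=6, children=[])])
`shallow = copy.copy(root)` → shallow = Node(val=7, children=[Node(val=5, children=[]), Node(val=6, children=[])])
`deep = copy.deepcopy(root)` → deep = Node(val=7, children=[Node(val=5, children=[]), Node(val=6, children=[])])
`root.val = 993` → root = Node(val=993, children=[Node(val=5, children=[]), Node(val=6, children=[])])
`root.children[0].val = 270` → root = Node(val=993, children=[Node(val=270, children=[]), Node(val=6, children=[])]); shallow = Node(val=7, children=[Node(val=270, children=[]), Node(val=6, children=[])])
`print(shallow.val)` → prints 7
`print(shallow.children[0].val)` → prints 270
`print(deep.val)` → prints 7
`print(deep.children[0].val)` → prints 5

Answer:
7
270
7
5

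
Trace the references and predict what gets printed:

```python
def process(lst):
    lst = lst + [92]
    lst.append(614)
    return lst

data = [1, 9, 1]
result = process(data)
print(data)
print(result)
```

Key concept: rebinding parameter vs mutation.
Step by step:
`data = [1, 9, 1]` → data = [1, 9, 1]
`result = process(data)` → result = [1, 9, 1, 92, 614]
`print(data)` → prints [1, 9, 1]
`print(result)` → prints [1, 9, 1, 92, 614]

Answer:
[1, 9, 1]
[1, 9, 1, 92, 614]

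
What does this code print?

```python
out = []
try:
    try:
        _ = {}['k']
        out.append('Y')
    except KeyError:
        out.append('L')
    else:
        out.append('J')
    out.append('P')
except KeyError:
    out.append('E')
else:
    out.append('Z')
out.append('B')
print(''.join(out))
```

Execution trace: 'L' (inner except KeyError) → 'P' (try body, no exception) → 'Z' (else) → 'B' (after the try/except). Output: LPZB

Answer: LPZB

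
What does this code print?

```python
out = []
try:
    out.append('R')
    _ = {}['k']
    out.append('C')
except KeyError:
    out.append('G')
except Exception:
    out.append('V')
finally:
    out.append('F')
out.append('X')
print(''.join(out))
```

Execution trace: 'R' (try body) → 'G' (except KeyError) → 'F' (finally) → 'X' (after the try/except). Output: RGFX

Answer: RGFX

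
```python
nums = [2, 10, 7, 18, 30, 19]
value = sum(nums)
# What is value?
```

Trace:
`nums = [2, 10, 7, 18, 30, 19]` → nums = [2, 10, 7, 18, 30, 19]
`value = sum(nums)` → value = 86
So value = 86

Answer: 86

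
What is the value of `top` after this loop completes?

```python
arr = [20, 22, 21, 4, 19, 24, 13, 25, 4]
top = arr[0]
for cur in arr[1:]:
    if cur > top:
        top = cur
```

Maximum of [20, 22, 21, 4, 19, 24, 13, 25, 4]
`top` takes the values: 20 → 22 → 24 → 25

Answer: 25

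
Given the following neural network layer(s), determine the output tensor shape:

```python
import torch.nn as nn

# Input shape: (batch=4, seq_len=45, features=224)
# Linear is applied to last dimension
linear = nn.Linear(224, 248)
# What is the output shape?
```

Input: (4, 45, 224) -> Output: (4, 45, 248)

Answer: (4, 45, 248)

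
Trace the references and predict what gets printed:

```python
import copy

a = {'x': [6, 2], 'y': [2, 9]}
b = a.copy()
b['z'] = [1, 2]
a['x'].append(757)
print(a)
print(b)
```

Key concept: shallow copy of dict with mutable values.
Step by step:
`a = {'x': [6, 2], 'y': [2, 9]}` → a = {'x': [6, 2], 'y': [2, 9]}
`b = a.copy()` → b = {'x': [6, 2], 'y': [2, 9]}
`b['z'] = [1, 2]` → b = {'x': [6, 2], 'y': [2, 9], 'z': [1, 2]}
`a['x'].append(757)` → a = {'x': [6, 2, 757], 'y': [2, 9]}; b = {'x': [6, 2, 757], 'y': [2, 9], 'z': [1, 2]}
`print(a)` → prints {'x': [6, 2, 757], 'y': [2, 9]}
`print(b)` → prints {'x': [6, 2, 757], 'y': [2, 9], 'z': [1, 2]}

Answer:
{'x': [6, 2, 757], 'y': [2, 9]}
{'x': [6, 2, 757], 'y': [2, 9], 'z': [1, 2]}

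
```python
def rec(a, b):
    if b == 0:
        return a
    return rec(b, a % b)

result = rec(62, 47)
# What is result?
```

rec(62, 47) -> rec(47, 15) -> rec(15, 2) -> rec(2, 1) -> rec(1, 0) -> 1

Answer: 1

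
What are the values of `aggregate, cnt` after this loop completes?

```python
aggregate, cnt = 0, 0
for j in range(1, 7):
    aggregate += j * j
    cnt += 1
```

Sum of squares and count
`aggregate, cnt` takes the values: (0, 0) → (1, 0) → (1, 1) → (5, 1) → (5, 2) → (14, 2) → (14, 3) → (30, 3) → (30, 4) → (55, 4) → (55, 5) → (91, 5) → (91, 6)

Answer: 91, 6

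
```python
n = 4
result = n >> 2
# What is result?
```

Trace:
`n = 4` → n = 4
`result = n >> 2` → result = 1
So result = 1

Answer: 1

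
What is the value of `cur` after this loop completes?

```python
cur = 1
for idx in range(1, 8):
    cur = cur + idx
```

Start at 1, add 1 through 7
`cur` takes the values: 1 → 2 → 4 → 7 → 11 → 16 → 22 → 29

Answer: 29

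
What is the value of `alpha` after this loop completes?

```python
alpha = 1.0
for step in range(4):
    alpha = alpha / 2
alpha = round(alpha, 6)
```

Halving LR 4 times: 1 / 2^4
`alpha` takes the values: 1.0 → 0.5 → 0.25 → 0.125 → 0.0625

Answer: 0.0625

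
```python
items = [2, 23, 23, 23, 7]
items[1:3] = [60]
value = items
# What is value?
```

Trace:
`items = [2, 23, 23, 23, 7]` → items = [2, 23, 23, 23, 7]
`items[1:3] = [60]` → items = [2, 60, 23, 7]
`value = items` → value = [2, 60, 23, 7]
So value = [2, 60, 23, 7]

Answer: [2, 60, 23, 7]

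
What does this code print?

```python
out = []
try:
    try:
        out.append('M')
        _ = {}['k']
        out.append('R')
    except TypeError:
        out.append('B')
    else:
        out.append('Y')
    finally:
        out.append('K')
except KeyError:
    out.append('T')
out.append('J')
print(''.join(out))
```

Execution trace: 'M' (try body) → 'K' (finally) → 'T' (outer except KeyError) → 'J' (after the try/except). Output: MKTJ

Answer: MKTJ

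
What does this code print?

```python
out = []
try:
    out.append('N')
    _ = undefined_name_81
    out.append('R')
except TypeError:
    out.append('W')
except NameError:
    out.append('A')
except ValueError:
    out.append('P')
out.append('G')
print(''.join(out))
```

Execution trace: 'N' (try body) → 'A' (except NameError) → 'G' (after the try/except). Output: NAG

Answer: NAG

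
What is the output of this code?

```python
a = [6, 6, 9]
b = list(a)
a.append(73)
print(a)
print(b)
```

Key concept: list() constructor creates copy.
Step by step:
`a = [6, 6, 9]` → a = [6, 6, 9]
`b = list(a)` → b = [6, 6, 9]
`a.append(73)` → a = [6, 6, 9, 73]
`print(a)` → prints [6, 6, 9, 73]
`print(b)` → prints [6, 6, 9]

Answer:
[6, 6, 9, 73]
[6, 6, 9]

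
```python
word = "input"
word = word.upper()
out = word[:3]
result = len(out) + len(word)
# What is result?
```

Trace:
`word = "input"` → word = 'input'
`word = word.upper()` → word = 'INPUT'
`out = word[:3]` → out = 'INP'
`result = len(out) + len(word)` → result = 8
So result = 8

Answer: 8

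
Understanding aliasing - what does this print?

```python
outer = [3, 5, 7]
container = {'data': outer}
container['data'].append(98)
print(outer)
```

Key concept: dict holds reference to list.
Step by step:
`outer = [3, 5, 7]` → outer = [3, 5, 7]
`container = {'data': outer}` → container = {'data': [3, 5, 7]}
`container['data'].append(98)` → outer = [3, 5, 7, 98]; container = {'data': [3, 5, 7, 98]}
`print(outer)` → prints [3, 5, 7, 98]

Answer: [3, 5, 7, 98]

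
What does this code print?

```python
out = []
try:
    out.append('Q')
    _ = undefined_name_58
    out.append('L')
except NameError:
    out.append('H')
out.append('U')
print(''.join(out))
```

Execution trace: 'Q' (try body) → 'H' (except NameError) → 'U' (after the try/except). Output: QHU

Answer: QHU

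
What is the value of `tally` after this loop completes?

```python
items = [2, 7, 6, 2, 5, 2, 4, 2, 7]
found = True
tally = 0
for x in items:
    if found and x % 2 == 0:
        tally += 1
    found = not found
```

Count even values at even positions
`tally` takes the values: 0 → 1 → 2 → 3

Answer: 3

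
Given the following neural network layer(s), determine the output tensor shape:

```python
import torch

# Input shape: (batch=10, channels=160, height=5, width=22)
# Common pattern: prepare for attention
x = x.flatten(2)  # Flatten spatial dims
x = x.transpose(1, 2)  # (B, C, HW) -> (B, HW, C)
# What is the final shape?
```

Input: (10, 160, 5, 22) -> after flatten(2): (10, 160, 110) -> Output: (10, 110, 160)

Answer: (10, 110, 160)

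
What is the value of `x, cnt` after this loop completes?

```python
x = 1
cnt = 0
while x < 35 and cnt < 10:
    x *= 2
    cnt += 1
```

Double until >= 35 or 10 iterations
`x, cnt` takes the values: (1, 0) → (2, 0) → (2, 1) → (4, 1) → (4, 2) → (8, 2) → (8, 3) → (16, 3) → (16, 4) → (32, 4) → (32, 5) → (64, 5) → (64, 6)

Answer: 64, 6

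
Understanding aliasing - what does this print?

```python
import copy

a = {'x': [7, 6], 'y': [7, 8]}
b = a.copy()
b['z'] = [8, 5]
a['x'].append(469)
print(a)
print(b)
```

Key concept: shallow copy of dict with mutable values.
Step by step:
`a = {'x': [7, 6], 'y': [7, 8]}` → a = {'x': [7, 6], 'y': [7, 8]}
`b = a.copy()` → b = {'x': [7, 6], 'y': [7, 8]}
`b['z'] = [8, 5]` → b = {'x': [7, 6], 'y': [7, 8], 'z': [8, 5]}
`a['x'].append(469)` → a = {'x': [7, 6, 469], 'y': [7, 8]}; b = {'x': [7, 6, 469], 'y': [7, 8], 'z': [8, 5]}
`print(a)` → prints {'x': [7, 6, 469], 'y': [7, 8]}
`print(b)` → prints {'x': [7, 6, 469], 'y': [7, 8], 'z': [8, 5]}

Answer:
{'x': [7, 6, 469], 'y': [7, 8]}
{'x': [7, 6, 469], 'y': [7, 8], 'z': [8, 5]}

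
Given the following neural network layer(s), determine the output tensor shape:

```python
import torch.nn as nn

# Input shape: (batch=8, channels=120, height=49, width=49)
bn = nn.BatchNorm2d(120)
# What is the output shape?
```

Input: (8, 120, 49, 49) -> Output: (8, 120, 49, 49)

Answer: (8, 120, 49, 49)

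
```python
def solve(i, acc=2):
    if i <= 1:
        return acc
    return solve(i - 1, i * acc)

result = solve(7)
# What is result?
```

Accumulator trace (n, acc): (7, 2) -> (6, 14) -> (5, 84) -> (4, 420) -> (3, 1680) -> (2, 5040) -> (1, 10080) -> return 10080

Answer: 10080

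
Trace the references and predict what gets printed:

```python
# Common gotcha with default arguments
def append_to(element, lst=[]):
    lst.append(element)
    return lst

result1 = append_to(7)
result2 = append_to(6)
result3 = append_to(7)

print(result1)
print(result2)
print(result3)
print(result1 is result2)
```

Key concept: mutable default argument gotcha.
Step by step:
`result1 = append_to(7)` → result1 = [7]
`result2 = append_to(6)` → result1 = [7, 6] (same object as result2); result2 = [7, 6] (same object as result1)
`result3 = append_to(7)` → result1 = [7, 6, 7] (same object as result2, result3); result2 = [7, 6, 7] (same object as result1, result3); result3 = [7, 6, 7] (same object as result1, result2)
`print(result1)` → prints [7, 6, 7]
`print(result2)` → prints [7, 6, 7]
`print(result3)` → prints [7, 6, 7]
`print(result1 is result2)` → prints True

Answer:
[7, 6, 7]
[7, 6, 7]
[7, 6, 7]
True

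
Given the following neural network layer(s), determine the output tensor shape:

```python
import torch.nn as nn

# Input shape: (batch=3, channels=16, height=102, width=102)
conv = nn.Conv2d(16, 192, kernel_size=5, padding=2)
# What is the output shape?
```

Input: (3, 16, 102, 102) -> Output: (3, 192, 102, 102)

Answer: (3, 192, 102, 102)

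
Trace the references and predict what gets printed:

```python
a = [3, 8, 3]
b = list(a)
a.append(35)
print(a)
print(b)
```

Key concept: list() constructor creates copy.
Step by step:
`a = [3, 8, 3]` → a = [3, 8, 3]
`b = list(a)` → b = [3, 8, 3]
`a.append(35)` → a = [3, 8, 3, 35]
`print(a)` → prints [3, 8, 3, 35]
`print(b)` → prints [3, 8, 3]

Answer:
[3, 8, 3, 35]
[3, 8, 3]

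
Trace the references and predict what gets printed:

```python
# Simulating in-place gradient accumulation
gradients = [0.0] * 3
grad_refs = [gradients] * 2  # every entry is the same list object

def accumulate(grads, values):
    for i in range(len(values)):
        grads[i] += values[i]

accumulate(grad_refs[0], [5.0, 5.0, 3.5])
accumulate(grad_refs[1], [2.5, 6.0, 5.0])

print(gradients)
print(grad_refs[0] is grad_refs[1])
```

Key concept: gradient accumulation aliasing.
Step by step:
`gradients = [0.0] * 3` → gradients = [0.0, 0.0, 0.0]
`grad_refs = [gradients] * 2` → grad_refs = [[0.0, 0.0, 0.0], [0.0, 0.0, 0.0]]
`accumulate(grad_refs[0], [5.0, 5.0, 3.5])` → gradients = [5.0, 5.0, 3.5]; grad_refs = [[5.0, 5.0, 3.5], [5.0, 5.0, 3.5]]
`accumulate(grad_refs[1], [2.5, 6.0, 5.0])` → gradients = [7.5, 11.0, 8.5]; grad_refs = [[7.5, 11.0, 8.5], [7.5, 11.0, 8.5]]
`print(gradients)` → prints [7.5, 11.0, 8.5]
`print(grad_refs[0] is grad_refs[1])` → prints True

Answer:
[7.5, 11.0, 8.5]
True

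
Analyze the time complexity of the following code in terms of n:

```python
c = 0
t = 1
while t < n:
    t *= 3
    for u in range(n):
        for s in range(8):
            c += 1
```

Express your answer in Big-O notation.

Each loop level contributes: log n × n × 1. Multiplying the contributions gives O(n log n).

Answer: O(n log n)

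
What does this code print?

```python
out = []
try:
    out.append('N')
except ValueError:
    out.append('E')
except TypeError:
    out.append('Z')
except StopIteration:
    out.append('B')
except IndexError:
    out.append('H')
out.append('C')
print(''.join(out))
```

Execution trace: 'N' (try body, no exception) → 'C' (after the try/except). Output: NC

Answer: NC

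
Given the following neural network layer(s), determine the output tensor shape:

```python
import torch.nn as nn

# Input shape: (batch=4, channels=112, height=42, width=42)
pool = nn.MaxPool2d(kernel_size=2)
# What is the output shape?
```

Input: (4, 112, 42, 42) -> Output: (4, 112, 21, 21)

Answer: (4, 112, 21, 21)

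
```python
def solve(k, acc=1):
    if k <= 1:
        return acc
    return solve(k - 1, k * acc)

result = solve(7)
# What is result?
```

Accumulator trace (n, acc): (7, 1) -> (6, 7) -> (5, 42) -> (4, 210) -> (3, 840) -> (2, 2520) -> (1, 5040) -> return 5040

Answer: 5040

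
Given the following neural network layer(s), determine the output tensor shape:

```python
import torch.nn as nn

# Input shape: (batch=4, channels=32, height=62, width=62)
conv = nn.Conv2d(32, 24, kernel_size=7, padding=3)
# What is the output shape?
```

Input: (4, 32, 62, 62) -> Output: (4, 24, 62, 62)

Answer: (4, 24, 62, 62)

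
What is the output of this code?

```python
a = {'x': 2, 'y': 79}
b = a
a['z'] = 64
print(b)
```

Key concept: dict aliasing.
Step by step:
`a = {'x': 2, 'y': 79}` → a = {'x': 2, 'y': 79}
`b = a` → b = {'x': 2, 'y': 79} (same object as a)
`a['z'] = 64` → a = {'x': 2, 'y': 79, 'z': 64} (same object as b); b = {'x': 2, 'y': 79, 'z': 64} (same object as a)
`print(b)` → prints {'x': 2, 'y': 79, 'z': 64}

Answer: {'x': 2, 'y': 79, 'z': 64}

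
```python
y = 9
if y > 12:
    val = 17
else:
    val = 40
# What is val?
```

Trace:
`y = 9` → y = 9
`if y > 12: ...` → y > 12 is False, take else branch → val = 40
So val = 40

Answer: 40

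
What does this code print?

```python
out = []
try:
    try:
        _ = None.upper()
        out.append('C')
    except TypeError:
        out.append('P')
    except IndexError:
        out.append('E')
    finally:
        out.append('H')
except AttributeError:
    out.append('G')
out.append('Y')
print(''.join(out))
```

Execution trace: 'H' (finally) → 'G' (outer except AttributeError) → 'Y' (after the try/except). Output: HGY

Answer: HGY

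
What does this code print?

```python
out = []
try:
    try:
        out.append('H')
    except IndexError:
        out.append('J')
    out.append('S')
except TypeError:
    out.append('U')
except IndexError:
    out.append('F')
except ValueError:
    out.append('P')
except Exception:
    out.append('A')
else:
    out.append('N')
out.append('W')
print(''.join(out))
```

Execution trace: 'H' (inner try body, no exception) → 'S' (try body, no exception) → 'N' (else) → 'W' (after the try/except). Output: HSNW

Answer: HSNW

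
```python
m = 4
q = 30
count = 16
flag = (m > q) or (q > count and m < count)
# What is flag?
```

Trace:
`m = 4` → m = 4
`q = 30` → q = 30
`count = 16` → count = 16
`flag = (m > q) or (q > count and m < count)` → flag = True
So flag = True

Answer: True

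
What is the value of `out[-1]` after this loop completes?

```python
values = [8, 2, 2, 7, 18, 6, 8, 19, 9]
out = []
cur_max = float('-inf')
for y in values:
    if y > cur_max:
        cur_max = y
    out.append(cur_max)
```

Running max ends at 19
`out` takes the values: [] → [8] → [8, 8] → [8, 8, 8] → [8, 8, 8, 8] → [8, 8, 8, 8, 18] → [8, 8, 8, 8, 18, 18] → [8, 8, 8, 8, 18, 18, 18] → [8, 8, 8, 8, 18, 18, 18, 19] → [8, 8, 8, 8, 18, 18, 18, 19, 19]
So `out[-1]` = 19

Answer: 19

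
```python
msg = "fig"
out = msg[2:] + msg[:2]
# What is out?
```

Trace:
`msg = "fig"` → msg = 'fig'
`out = msg[2:] + msg[:2]` → out = 'gfi'
So out = 'gfi'

Answer: 'gfi'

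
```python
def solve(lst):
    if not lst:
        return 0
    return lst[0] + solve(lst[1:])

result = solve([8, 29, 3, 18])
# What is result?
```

8 + 29 + 3 + 18 + 0 = 58

Answer: 58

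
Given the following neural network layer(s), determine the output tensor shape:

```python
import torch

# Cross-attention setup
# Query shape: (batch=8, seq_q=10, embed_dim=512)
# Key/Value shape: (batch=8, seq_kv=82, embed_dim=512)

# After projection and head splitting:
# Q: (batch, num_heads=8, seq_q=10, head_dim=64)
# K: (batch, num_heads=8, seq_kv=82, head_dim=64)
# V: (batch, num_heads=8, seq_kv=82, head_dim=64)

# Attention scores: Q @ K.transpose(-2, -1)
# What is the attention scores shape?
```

Input: (8, 10, 512) -> Output: (8, 8, 10, 82)

Answer: (8, 8, 10, 82)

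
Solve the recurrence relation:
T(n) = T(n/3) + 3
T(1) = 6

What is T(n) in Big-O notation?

Each step divides n by 3 and adds 3. After log_3(n) steps we reach T(1)=6. So T(n) = 3·log_3(n) + 6 = O(log n).

Answer: O(log n)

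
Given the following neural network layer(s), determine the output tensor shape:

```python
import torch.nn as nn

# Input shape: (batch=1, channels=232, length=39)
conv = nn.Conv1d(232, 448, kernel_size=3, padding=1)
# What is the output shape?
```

Input: (1, 232, 39) -> Output: (1, 448, 39)

Answer: (1, 448, 39)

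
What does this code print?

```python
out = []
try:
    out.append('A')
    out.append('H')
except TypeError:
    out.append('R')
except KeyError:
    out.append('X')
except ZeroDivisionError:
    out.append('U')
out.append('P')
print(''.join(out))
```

Execution trace: 'A' (try body) → 'H' (try body, no exception) → 'P' (after the try/except). Output: AHP

Answer: AHP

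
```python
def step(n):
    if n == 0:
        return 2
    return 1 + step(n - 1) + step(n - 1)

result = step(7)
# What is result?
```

step(n) = 1 + 2·step(n-1), step(0)=2. Closed form: (2+1)·2^7 - 1 = 383.

Answer: 383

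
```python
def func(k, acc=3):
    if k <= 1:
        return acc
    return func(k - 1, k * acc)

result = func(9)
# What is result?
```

Accumulator trace (n, acc): (9, 3) -> (8, 27) -> (7, 216) -> (6, 1512) -> (5, 9072) -> (4, 45360) -> (3, 181440) -> (2, 544320) -> (1, 1088640) -> return 1088640

Answer: 1088640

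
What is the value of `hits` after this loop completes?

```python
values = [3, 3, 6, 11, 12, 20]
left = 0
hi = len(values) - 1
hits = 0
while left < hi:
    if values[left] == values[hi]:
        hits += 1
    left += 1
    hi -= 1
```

Count matching pairs from ends
`hits` takes the values: 0

Answer: 0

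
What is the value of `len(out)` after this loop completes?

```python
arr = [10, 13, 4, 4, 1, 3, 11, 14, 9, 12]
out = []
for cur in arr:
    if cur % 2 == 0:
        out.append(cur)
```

Count even numbers in [10, 13, 4, 4, 1, 3, 11, 14, 9, 12]
`out` takes the values: [] → [10] → [10, 4] → [10, 4, 4] → [10, 4, 4, 14] → [10, 4, 4, 14, 12]
So `len(out)` = 5

Answer: 5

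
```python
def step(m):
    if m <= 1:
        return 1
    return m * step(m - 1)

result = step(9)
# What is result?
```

step(9) = 9 * 8 * 7 * 6 * 5 * 4 * 3 * 2 * 1 = 362880

Answer: 362880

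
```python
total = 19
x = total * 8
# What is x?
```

Trace:
`total = 19` → total = 19
`x = total * 8` → x = 152
So x = 152

Answer: 152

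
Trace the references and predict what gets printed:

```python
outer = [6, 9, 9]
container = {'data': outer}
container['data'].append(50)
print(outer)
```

Key concept: dict holds reference to list.
Step by step:
`outer = [6, 9, 9]` → outer = [6, 9, 9]
`container = {'data': outer}` → container = {'data': [6, 9, 9]}
`container['data'].append(50)` → outer = [6, 9, 9, 50]; container = {'data': [6, 9, 9, 50]}
`print(outer)` → prints [6, 9, 9, 50]

Answer: [6, 9, 9, 50]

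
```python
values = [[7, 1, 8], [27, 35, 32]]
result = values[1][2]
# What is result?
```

Trace:
`values = [[7, 1, 8], [27, 35, 32]]` → values = [[7, 1, 8], [27, 35, 32]]
`result = values[1][2]` → result = 32
So result = 32

Answer: 32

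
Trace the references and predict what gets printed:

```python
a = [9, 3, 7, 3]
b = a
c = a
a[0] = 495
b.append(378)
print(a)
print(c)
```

Key concept: multiple aliases.
Step by step:
`a = [9, 3, 7, 3]` → a = [9, 3, 7, 3]
`b = a` → b = [9, 3, 7, 3] (same object as a)
`c = a` → c = [9, 3, 7, 3] (same object as a, b)
`a[0] = 495` → a = [495, 3, 7, 3] (same object as b, c); b = [495, 3, 7, 3] (same object as a, c); c = [495, 3, 7, 3] (same object as a, b)
`b.append(378)` → a = [495, 3, 7, 3, 378] (same object as b, c); b = [495, 3, 7, 3, 378] (same object as a, c); c = [495, 3, 7, 3, 378] (same object as a, b)
`print(a)` → prints [495, 3, 7, 3, 378]
`print(c)` → prints [495, 3, 7, 3, 378]

Answer:
[495, 3, 7, 3, 378]
[495, 3, 7, 3, 378]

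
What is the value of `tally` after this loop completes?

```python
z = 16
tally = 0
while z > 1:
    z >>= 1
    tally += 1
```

Count right shifts until 1
`tally` takes the values: 0 → 1 → 2 → 3 → 4

Answer: 4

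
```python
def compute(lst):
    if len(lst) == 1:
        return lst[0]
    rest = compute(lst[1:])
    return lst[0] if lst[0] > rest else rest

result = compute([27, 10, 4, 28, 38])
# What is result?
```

Recursive max over [27, 10, 4, 28, 38] = 38

Answer: 38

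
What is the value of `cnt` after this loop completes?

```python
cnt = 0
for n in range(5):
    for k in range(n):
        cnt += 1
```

Triangle number: 0+1+2+...+4
`cnt` takes the values: 0 → 1 → 2 → 3 → 4 → 5 → 6 → 7 → 8 → 9 → 10

Answer: 10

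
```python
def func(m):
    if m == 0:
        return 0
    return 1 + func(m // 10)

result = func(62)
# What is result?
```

Count of digits of 62: 2

Answer: 2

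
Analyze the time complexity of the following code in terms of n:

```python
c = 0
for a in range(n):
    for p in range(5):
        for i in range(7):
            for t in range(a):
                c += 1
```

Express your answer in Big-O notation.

Each loop level contributes: n × 1 × 1 × n. Multiplying the contributions gives O(n^2).

Answer: O(n^2)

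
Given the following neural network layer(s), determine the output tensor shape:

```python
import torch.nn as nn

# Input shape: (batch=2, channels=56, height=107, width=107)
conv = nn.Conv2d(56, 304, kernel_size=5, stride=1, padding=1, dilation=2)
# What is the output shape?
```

Input: (2, 56, 107, 107) -> Output: (2, 304, 101, 101)

Answer: (2, 304, 101, 101)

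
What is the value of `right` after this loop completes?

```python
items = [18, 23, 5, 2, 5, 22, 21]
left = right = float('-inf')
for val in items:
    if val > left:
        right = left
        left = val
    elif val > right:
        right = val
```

Second largest (with repeats) in [18, 23, 5, 2, 5, 22, 21]
`right` takes the values: -inf → 18 → 22

Answer: 22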